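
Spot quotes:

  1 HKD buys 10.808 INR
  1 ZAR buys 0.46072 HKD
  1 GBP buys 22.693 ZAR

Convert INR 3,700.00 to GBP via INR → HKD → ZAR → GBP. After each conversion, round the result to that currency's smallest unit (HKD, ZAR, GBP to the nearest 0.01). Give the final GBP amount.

GBP 32.74

INR 3,700.00 ÷ 10.808 = HKD 342.34
HKD 342.34 ÷ 0.46072 = ZAR 743.05
ZAR 743.05 ÷ 22.693 = GBP 32.74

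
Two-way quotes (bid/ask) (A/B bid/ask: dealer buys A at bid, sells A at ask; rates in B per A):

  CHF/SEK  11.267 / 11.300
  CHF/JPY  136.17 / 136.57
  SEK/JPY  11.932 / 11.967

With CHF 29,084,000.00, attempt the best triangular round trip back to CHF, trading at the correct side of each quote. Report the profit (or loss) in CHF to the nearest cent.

Best loop CHF → JPY → SEK → CHF:
CHF 29,084,000.00 × 136.17 (sell CHF at bid) = JPY 3,960,368,280
JPY 3,960,368,280 ÷ 11.967 (buy SEK at ask) = SEK 330,940,777.14
SEK 330,940,777.14 ÷ 11.300 (buy CHF at ask) = CHF 29,286,794.44

Net profit: CHF 202,794.44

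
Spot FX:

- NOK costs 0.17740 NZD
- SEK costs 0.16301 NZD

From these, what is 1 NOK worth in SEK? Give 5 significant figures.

NOK/SEK = 1.0883

1 NOK × 0.17740 = 0.1774 NZD
0.1774 NZD ÷ 0.16301 = 1.08828 SEK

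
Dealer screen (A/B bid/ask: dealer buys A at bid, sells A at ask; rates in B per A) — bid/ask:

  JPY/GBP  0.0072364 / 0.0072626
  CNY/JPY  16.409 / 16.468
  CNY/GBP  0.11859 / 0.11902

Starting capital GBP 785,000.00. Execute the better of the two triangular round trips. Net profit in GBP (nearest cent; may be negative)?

Best loop GBP → CNY → JPY → GBP:
GBP 785,000.00 ÷ 0.11902 (buy CNY at ask) = CNY 6,595,530.16
CNY 6,595,530.16 × 16.409 (sell CNY at bid) = JPY 108,226,054
JPY 108,226,054 × 0.0072364 (sell JPY at bid) = GBP 783,167.02

Net result: GBP -1,832.98 (no profitable arbitrage after spreads)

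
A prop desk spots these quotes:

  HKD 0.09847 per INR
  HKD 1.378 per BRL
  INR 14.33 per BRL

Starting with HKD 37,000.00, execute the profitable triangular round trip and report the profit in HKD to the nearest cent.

Profit: HKD 888.08

Profitable loop is HKD → BRL → INR → HKD:
HKD 37,000.00 ÷ 1.378 = BRL 26,850.51
BRL 26,850.51 × 14.33 = INR 384,767.78
INR 384,767.78 × 0.09847 = HKD 37,888.08
Profit = HKD 37,888.08 − HKD 37,000.00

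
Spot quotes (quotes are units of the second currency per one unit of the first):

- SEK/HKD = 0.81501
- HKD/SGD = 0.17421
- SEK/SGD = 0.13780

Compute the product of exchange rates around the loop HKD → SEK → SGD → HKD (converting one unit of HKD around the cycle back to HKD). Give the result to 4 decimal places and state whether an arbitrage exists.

Around HKD → SEK → SGD → HKD: 1 ÷ 0.81501 × 0.13780 ÷ 0.17421 = 0.970539
Product < 1; profitable direction is HKD → SGD → SEK → HKD.

0.9705 (arbitrage exists)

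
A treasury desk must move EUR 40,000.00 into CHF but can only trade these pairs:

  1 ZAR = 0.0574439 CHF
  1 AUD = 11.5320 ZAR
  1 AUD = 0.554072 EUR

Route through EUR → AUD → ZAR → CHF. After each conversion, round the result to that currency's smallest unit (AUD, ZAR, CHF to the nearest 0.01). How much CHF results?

CHF 47,823.61

EUR 40,000.00 ÷ 0.554072 = AUD 72,192.78
AUD 72,192.78 × 11.5320 = ZAR 832,527.14
ZAR 832,527.14 × 0.0574439 = CHF 47,823.61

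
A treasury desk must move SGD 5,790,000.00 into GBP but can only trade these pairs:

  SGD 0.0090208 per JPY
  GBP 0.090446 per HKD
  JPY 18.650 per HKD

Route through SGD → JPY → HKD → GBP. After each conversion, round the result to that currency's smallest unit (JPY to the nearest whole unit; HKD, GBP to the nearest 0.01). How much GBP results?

GBP 3,112,748.54

SGD 5,790,000.00 ÷ 0.0090208 = JPY 641,849,947
JPY 641,849,947 ÷ 18.650 = HKD 34,415,546.76
HKD 34,415,546.76 × 0.090446 = GBP 3,112,748.54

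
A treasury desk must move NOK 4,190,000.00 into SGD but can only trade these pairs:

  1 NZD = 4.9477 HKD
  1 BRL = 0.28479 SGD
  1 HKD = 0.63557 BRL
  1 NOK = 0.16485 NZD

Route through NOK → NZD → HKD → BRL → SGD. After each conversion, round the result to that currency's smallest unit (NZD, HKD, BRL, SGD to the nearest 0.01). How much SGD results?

SGD 618,577.98

NOK 4,190,000.00 × 0.16485 = NZD 690,721.50
NZD 690,721.50 × 4.9477 = HKD 3,417,482.77
HKD 3,417,482.77 × 0.63557 = BRL 2,172,049.52
BRL 2,172,049.52 × 0.28479 = SGD 618,577.98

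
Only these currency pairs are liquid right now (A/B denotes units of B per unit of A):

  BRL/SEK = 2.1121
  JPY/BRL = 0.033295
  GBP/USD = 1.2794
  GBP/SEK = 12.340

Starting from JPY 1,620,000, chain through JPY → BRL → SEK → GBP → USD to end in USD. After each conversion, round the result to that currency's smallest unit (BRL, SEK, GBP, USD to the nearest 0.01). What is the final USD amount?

USD 11,811.36

JPY 1,620,000 × 0.033295 = BRL 53,937.90
BRL 53,937.90 × 2.1121 = SEK 113,922.24
SEK 113,922.24 ÷ 12.340 = GBP 9,231.95
GBP 9,231.95 × 1.2794 = USD 11,811.36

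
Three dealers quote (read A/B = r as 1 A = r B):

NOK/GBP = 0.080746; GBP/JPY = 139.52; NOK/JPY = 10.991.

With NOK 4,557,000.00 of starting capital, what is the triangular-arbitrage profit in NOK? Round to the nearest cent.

Profitable loop is NOK → GBP → JPY → NOK:
NOK 4,557,000.00 × 0.080746 = GBP 367,959.52
GBP 367,959.52 × 139.52 = JPY 51,337,713
JPY 51,337,713 ÷ 10.991 = NOK 4,670,886.41
Profit = NOK 4,670,886.41 − NOK 4,557,000.00

Profit: NOK 113,886.41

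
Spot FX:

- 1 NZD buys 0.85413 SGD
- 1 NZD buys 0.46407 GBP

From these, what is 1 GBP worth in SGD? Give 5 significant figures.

1 GBP ÷ 0.46407 = 2.15485 NZD
2.15485 NZD × 0.85413 = 1.84052 SGD

GBP/SGD = 1.8405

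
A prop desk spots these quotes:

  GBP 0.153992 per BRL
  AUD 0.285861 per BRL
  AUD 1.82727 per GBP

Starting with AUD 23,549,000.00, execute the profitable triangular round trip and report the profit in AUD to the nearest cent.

Profitable loop is AUD → GBP → BRL → AUD:
AUD 23,549,000.00 ÷ 1.82727 = GBP 12,887,531.67
GBP 12,887,531.67 ÷ 0.153992 = BRL 83,689,618.12
BRL 83,689,618.12 × 0.285861 = AUD 23,923,597.92
Profit = AUD 23,923,597.92 − AUD 23,549,000.00

Profit: AUD 374,597.92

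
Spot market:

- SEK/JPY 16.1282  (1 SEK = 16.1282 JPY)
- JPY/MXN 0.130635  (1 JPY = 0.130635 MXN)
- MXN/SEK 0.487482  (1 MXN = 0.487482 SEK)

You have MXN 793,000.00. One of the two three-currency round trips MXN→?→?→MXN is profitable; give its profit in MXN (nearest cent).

Profit: MXN 21,473.99

Profitable loop is MXN → SEK → JPY → MXN:
MXN 793,000.00 × 0.487482 = SEK 386,573.23
SEK 386,573.23 × 16.1282 = JPY 6,234,730
JPY 6,234,730 × 0.130635 = MXN 814,473.99
Profit = MXN 814,473.99 − MXN 793,000.00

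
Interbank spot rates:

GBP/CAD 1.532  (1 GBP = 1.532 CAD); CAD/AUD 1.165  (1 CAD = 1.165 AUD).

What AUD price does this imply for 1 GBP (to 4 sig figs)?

GBP/AUD = 1.785

1 GBP × 1.532 = 1.532 CAD
1.532 CAD × 1.165 = 1.78478 AUD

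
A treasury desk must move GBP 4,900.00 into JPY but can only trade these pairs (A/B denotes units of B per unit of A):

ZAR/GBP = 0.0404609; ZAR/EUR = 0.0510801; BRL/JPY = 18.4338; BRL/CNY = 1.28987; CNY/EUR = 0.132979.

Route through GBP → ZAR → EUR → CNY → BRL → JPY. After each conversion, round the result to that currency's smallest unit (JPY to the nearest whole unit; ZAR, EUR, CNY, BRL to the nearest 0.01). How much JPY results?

JPY 664,811

GBP 4,900.00 ÷ 0.0404609 = ZAR 121,104.57
ZAR 121,104.57 × 0.0510801 = EUR 6,186.03
EUR 6,186.03 ÷ 0.132979 = CNY 46,518.85
CNY 46,518.85 ÷ 1.28987 = BRL 36,064.76
BRL 36,064.76 × 18.4338 = JPY 664,811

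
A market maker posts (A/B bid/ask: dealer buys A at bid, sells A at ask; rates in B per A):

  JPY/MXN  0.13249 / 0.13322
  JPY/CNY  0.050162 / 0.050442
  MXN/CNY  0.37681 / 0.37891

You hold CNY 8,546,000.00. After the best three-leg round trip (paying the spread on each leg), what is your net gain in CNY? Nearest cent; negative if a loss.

Net result: CNY -53,564.91 (no profitable arbitrage after spreads)

Best loop CNY → MXN → JPY → CNY:
CNY 8,546,000.00 ÷ 0.37891 (buy MXN at ask) = MXN 22,554,168.54
MXN 22,554,168.54 ÷ 0.13322 (buy JPY at ask) = JPY 169,300,169
JPY 169,300,169 × 0.050162 (sell JPY at bid) = CNY 8,492,435.09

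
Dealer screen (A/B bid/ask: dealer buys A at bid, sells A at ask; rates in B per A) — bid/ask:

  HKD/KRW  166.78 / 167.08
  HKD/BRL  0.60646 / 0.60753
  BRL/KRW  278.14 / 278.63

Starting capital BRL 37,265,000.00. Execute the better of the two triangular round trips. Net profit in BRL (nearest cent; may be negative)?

Best loop BRL → KRW → HKD → BRL:
BRL 37,265,000.00 × 278.14 (sell BRL at bid) = KRW 10,364,887,100
KRW 10,364,887,100 ÷ 167.08 (buy HKD at ask) = HKD 62,035,474.62
HKD 62,035,474.62 × 0.60646 (sell HKD at bid) = BRL 37,622,033.94

Net profit: BRL 357,033.94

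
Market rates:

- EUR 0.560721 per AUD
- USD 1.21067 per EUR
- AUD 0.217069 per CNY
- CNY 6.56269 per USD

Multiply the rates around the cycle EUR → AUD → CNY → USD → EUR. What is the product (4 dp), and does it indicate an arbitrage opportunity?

1.0341 (arbitrage exists)

Around EUR → AUD → CNY → USD → EUR: 1 ÷ 0.560721 ÷ 0.217069 ÷ 6.56269 ÷ 1.21067 = 1.034065
Product > 1; profitable direction is EUR → AUD → CNY → USD → EUR.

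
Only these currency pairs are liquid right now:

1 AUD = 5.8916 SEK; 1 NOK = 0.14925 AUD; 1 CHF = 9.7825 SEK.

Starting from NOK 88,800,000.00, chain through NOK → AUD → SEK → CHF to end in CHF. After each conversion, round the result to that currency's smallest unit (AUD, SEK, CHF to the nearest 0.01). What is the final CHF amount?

NOK 88,800,000.00 × 0.14925 = AUD 13,253,400.00
AUD 13,253,400.00 × 5.8916 = SEK 78,083,731.44
SEK 78,083,731.44 ÷ 9.7825 = CHF 7,981,981.24

CHF 7,981,981.24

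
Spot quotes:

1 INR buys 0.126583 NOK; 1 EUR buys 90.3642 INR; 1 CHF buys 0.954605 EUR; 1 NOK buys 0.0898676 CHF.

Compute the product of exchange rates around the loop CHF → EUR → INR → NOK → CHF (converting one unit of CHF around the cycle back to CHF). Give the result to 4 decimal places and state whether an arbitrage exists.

Around CHF → EUR → INR → NOK → CHF: 1 × 0.954605 × 90.3642 × 0.126583 × 0.0898676 = 0.981293
Product < 1; profitable direction is CHF → NOK → INR → EUR → CHF.

0.9813 (arbitrage exists)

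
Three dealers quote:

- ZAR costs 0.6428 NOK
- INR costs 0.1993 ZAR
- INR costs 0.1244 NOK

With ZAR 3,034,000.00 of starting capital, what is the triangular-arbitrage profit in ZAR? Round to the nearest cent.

Profit: ZAR 90,484.42

Profitable loop is ZAR → NOK → INR → ZAR:
ZAR 3,034,000.00 × 0.6428 = NOK 1,950,255.20
NOK 1,950,255.20 ÷ 0.1244 = INR 15,677,292.60
INR 15,677,292.60 × 0.1993 = ZAR 3,124,484.42
Profit = ZAR 3,124,484.42 − ZAR 3,034,000.00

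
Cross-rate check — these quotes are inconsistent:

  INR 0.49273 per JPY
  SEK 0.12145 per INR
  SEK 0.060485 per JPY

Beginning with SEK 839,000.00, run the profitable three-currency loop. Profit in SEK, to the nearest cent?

Profitable loop is SEK → INR → JPY → SEK:
SEK 839,000.00 ÷ 0.12145 = INR 6,908,192.67
INR 6,908,192.67 ÷ 0.49273 = JPY 14,020,240
JPY 14,020,240 × 0.060485 = SEK 848,014.19
Profit = SEK 848,014.19 − SEK 839,000.00

Profit: SEK 9,014.19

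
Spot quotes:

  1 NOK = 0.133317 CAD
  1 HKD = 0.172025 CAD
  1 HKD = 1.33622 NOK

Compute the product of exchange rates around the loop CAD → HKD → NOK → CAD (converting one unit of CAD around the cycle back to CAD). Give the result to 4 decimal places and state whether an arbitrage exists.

1.0356 (arbitrage exists)

Around CAD → HKD → NOK → CAD: 1 ÷ 0.172025 × 1.33622 × 0.133317 = 1.035552
Product > 1; profitable direction is CAD → HKD → NOK → CAD.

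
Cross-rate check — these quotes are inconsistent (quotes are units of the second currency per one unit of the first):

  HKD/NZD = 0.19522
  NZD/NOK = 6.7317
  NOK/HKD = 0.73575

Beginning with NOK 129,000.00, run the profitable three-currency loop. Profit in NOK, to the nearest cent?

Profit: NOK 4,416.76

Profitable loop is NOK → NZD → HKD → NOK:
NOK 129,000.00 ÷ 6.7317 = NZD 19,163.06
NZD 19,163.06 ÷ 0.19522 = HKD 98,161.38
HKD 98,161.38 ÷ 0.73575 = NOK 133,416.76
Profit = NOK 133,416.76 − NOK 129,000.00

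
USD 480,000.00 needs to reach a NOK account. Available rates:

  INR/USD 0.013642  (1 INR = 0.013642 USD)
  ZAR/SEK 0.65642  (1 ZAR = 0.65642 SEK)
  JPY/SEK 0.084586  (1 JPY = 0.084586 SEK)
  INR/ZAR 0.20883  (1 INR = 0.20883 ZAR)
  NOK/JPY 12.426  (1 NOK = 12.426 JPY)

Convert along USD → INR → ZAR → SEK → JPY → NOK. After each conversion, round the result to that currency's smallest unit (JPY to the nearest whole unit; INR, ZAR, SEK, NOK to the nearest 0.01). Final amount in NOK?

NOK 4,588,894.25

USD 480,000.00 ÷ 0.013642 = INR 35,185,456.68
INR 35,185,456.68 × 0.20883 = ZAR 7,347,778.92
ZAR 7,347,778.92 × 0.65642 = SEK 4,823,229.04
SEK 4,823,229.04 ÷ 0.084586 = JPY 57,021,600
JPY 57,021,600 ÷ 12.426 = NOK 4,588,894.25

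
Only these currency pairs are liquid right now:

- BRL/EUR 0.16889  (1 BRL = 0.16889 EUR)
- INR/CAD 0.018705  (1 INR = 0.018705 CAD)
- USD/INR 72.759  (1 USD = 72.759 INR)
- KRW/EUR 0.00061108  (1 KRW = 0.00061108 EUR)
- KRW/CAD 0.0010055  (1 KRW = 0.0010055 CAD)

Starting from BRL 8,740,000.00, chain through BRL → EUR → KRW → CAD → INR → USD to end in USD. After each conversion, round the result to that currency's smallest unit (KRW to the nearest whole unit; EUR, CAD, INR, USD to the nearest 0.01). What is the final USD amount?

BRL 8,740,000.00 × 0.16889 = EUR 1,476,098.60
EUR 1,476,098.60 ÷ 0.00061108 = KRW 2,415,557,047
KRW 2,415,557,047 × 0.0010055 = CAD 2,428,842.61
CAD 2,428,842.61 ÷ 0.018705 = INR 129,849,912.32
INR 129,849,912.32 ÷ 72.759 = USD 1,784,657.74

USD 1,784,657.74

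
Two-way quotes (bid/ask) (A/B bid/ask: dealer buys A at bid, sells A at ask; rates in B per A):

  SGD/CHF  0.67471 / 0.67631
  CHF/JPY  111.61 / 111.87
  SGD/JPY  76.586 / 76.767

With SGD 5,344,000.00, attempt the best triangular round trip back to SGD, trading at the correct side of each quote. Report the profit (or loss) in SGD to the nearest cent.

Best loop SGD → JPY → CHF → SGD:
SGD 5,344,000.00 × 76.586 (sell SGD at bid) = JPY 409,275,584
JPY 409,275,584 ÷ 111.87 (buy CHF at ask) = CHF 3,658,492.75
CHF 3,658,492.75 ÷ 0.67631 (buy SGD at ask) = SGD 5,409,490.84

Net profit: SGD 65,490.84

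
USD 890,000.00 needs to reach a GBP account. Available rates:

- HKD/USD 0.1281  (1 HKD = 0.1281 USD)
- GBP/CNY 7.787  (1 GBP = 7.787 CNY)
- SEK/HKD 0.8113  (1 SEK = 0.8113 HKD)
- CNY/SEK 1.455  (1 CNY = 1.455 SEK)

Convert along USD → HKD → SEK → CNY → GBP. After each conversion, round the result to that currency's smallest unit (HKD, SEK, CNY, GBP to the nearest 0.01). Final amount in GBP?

USD 890,000.00 ÷ 0.1281 = HKD 6,947,697.11
HKD 6,947,697.11 ÷ 0.8113 = SEK 8,563,659.69
SEK 8,563,659.69 ÷ 1.455 = CNY 5,885,676.76
CNY 5,885,676.76 ÷ 7.787 = GBP 755,833.67

GBP 755,833.67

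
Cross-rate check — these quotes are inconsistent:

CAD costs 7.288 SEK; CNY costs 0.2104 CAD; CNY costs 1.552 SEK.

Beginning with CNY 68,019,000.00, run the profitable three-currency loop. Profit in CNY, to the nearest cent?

Profit: CNY 825,279.67

Profitable loop is CNY → SEK → CAD → CNY:
CNY 68,019,000.00 × 1.552 = SEK 105,565,488.00
SEK 105,565,488.00 ÷ 7.288 = CAD 14,484,836.44
CAD 14,484,836.44 ÷ 0.2104 = CNY 68,844,279.67
Profit = CNY 68,844,279.67 − CNY 68,019,000.00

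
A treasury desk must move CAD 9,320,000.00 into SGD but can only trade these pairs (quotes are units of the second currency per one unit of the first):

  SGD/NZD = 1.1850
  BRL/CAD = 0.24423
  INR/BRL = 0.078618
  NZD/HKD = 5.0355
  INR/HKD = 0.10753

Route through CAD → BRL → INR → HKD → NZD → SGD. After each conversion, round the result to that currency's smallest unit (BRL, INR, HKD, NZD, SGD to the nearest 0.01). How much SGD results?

SGD 8,747,090.24

CAD 9,320,000.00 ÷ 0.24423 = BRL 38,160,750.11
BRL 38,160,750.11 ÷ 0.078618 = INR 485,394,567.53
INR 485,394,567.53 × 0.10753 = HKD 52,194,477.85
HKD 52,194,477.85 ÷ 5.0355 = NZD 10,365,301.93
NZD 10,365,301.93 ÷ 1.1850 = SGD 8,747,090.24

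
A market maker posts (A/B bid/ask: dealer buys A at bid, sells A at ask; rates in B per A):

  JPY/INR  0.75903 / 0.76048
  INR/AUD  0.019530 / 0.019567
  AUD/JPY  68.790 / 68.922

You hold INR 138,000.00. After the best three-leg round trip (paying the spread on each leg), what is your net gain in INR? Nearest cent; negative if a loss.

Best loop INR → AUD → JPY → INR:
INR 138,000.00 × 0.019530 (sell INR at bid) = AUD 2,695.14
AUD 2,695.14 × 68.790 (sell AUD at bid) = JPY 185,399
JPY 185,399 × 0.75903 (sell JPY at bid) = INR 140,723.16

Net profit: INR 2,723.16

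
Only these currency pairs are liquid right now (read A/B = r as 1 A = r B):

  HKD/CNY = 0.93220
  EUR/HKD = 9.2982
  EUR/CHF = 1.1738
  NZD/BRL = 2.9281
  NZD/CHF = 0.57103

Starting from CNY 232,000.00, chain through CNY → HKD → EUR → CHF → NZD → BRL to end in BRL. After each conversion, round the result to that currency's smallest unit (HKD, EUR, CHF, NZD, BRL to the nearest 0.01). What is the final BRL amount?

BRL 161,102.07

CNY 232,000.00 ÷ 0.93220 = HKD 248,873.63
HKD 248,873.63 ÷ 9.2982 = EUR 26,765.79
EUR 26,765.79 × 1.1738 = CHF 31,417.68
CHF 31,417.68 ÷ 0.57103 = NZD 55,019.32
NZD 55,019.32 × 2.9281 = BRL 161,102.07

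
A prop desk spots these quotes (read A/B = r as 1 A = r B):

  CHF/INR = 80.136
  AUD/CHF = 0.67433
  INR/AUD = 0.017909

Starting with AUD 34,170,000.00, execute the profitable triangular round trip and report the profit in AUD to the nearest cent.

Profit: AUD 1,138,031.09

Profitable loop is AUD → INR → CHF → AUD:
AUD 34,170,000.00 ÷ 0.017909 = INR 1,907,979,228.32
INR 1,907,979,228.32 ÷ 80.136 = CHF 23,809,264.60
CHF 23,809,264.60 ÷ 0.67433 = AUD 35,308,031.09
Profit = AUD 35,308,031.09 − AUD 34,170,000.00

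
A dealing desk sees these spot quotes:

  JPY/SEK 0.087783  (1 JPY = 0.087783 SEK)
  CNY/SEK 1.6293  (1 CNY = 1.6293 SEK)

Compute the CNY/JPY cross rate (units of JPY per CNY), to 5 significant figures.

CNY/JPY = 18.561

1 CNY × 1.6293 = 1.6293 SEK
1.6293 SEK ÷ 0.087783 = 18.5605 JPY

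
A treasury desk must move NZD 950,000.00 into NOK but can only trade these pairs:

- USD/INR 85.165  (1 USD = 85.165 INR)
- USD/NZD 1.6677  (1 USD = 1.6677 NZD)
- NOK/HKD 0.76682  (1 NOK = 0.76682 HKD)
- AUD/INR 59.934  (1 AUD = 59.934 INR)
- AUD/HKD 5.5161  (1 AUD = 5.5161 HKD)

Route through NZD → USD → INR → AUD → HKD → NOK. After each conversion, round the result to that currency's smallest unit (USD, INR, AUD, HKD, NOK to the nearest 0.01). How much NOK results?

NOK 5,822,805.22

NZD 950,000.00 ÷ 1.6677 = USD 569,646.82
USD 569,646.82 × 85.165 = INR 48,513,971.43
INR 48,513,971.43 ÷ 59.934 = AUD 809,456.59
AUD 809,456.59 × 5.5161 = HKD 4,465,043.50
HKD 4,465,043.50 ÷ 0.76682 = NOK 5,822,805.22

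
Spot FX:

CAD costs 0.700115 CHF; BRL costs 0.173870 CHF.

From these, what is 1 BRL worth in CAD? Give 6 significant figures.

1 BRL × 0.173870 = 0.17387 CHF
0.17387 CHF ÷ 0.700115 = 0.248345 CAD

BRL/CAD = 0.248345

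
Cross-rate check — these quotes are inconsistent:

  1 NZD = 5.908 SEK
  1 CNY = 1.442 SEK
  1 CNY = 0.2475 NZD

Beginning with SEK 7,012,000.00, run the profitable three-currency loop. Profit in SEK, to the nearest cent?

Profit: SEK 98,372.23

Profitable loop is SEK → CNY → NZD → SEK:
SEK 7,012,000.00 ÷ 1.442 = CNY 4,862,690.71
CNY 4,862,690.71 × 0.2475 = NZD 1,203,515.95
NZD 1,203,515.95 × 5.908 = SEK 7,110,372.23
Profit = SEK 7,110,372.23 − SEK 7,012,000.00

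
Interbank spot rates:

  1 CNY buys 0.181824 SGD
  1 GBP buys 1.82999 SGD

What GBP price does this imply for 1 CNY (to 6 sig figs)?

1 CNY × 0.181824 = 0.181824 SGD
0.181824 SGD ÷ 1.82999 = 0.0993579 GBP

CNY/GBP = 0.0993579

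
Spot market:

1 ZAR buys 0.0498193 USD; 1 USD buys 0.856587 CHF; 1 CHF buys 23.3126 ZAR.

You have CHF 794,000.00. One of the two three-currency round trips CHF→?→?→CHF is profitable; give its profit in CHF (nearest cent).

Profit: CHF 4,106.21

Profitable loop is CHF → USD → ZAR → CHF:
CHF 794,000.00 ÷ 0.856587 = USD 926,934.45
USD 926,934.45 ÷ 0.0498193 = ZAR 18,605,930.84
ZAR 18,605,930.84 ÷ 23.3126 = CHF 798,106.21
Profit = CHF 798,106.21 − CHF 794,000.00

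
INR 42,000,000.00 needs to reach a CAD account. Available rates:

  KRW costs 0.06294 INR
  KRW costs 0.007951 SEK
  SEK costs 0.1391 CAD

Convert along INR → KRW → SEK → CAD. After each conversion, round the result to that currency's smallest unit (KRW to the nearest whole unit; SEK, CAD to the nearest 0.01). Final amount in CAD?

CAD 738,025.62

INR 42,000,000.00 ÷ 0.06294 = KRW 667,302,193
KRW 667,302,193 × 0.007951 = SEK 5,305,719.74
SEK 5,305,719.74 × 0.1391 = CAD 738,025.62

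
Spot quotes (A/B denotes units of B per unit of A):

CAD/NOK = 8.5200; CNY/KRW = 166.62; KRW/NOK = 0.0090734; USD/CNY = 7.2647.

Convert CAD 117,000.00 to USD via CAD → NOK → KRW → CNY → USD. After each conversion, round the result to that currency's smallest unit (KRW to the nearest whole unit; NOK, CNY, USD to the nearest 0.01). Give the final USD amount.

USD 90,763.36

CAD 117,000.00 × 8.5200 = NOK 996,840.00
NOK 996,840.00 ÷ 0.0090734 = KRW 109,863,998
KRW 109,863,998 ÷ 166.62 = CNY 659,368.61
CNY 659,368.61 ÷ 7.2647 = USD 90,763.36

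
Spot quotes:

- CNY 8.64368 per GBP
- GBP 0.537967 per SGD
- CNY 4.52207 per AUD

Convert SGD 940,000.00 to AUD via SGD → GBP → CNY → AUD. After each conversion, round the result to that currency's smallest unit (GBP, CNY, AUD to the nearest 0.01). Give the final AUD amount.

AUD 966,595.77

SGD 940,000.00 × 0.537967 = GBP 505,688.98
GBP 505,688.98 × 8.64368 = CNY 4,371,013.72
CNY 4,371,013.72 ÷ 4.52207 = AUD 966,595.77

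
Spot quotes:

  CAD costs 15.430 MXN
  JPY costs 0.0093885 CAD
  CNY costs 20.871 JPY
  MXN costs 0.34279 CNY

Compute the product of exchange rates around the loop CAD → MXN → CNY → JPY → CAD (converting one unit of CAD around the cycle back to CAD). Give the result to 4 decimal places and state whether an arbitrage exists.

Around CAD → MXN → CNY → JPY → CAD: 1 × 15.430 × 0.34279 × 20.871 × 0.0093885 = 1.036415
Product > 1; profitable direction is CAD → MXN → CNY → JPY → CAD.

1.0364 (arbitrage exists)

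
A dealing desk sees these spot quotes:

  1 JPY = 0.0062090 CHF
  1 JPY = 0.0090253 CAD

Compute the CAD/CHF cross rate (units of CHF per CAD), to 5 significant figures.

1 CAD ÷ 0.0090253 = 110.8 JPY
110.8 JPY × 0.0062090 = 0.687955 CHF

CAD/CHF = 0.68795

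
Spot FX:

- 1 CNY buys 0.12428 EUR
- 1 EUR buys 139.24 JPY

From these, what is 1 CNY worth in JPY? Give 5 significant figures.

CNY/JPY = 17.305

1 CNY × 0.12428 = 0.12428 EUR
0.12428 EUR × 139.24 = 17.3047 JPY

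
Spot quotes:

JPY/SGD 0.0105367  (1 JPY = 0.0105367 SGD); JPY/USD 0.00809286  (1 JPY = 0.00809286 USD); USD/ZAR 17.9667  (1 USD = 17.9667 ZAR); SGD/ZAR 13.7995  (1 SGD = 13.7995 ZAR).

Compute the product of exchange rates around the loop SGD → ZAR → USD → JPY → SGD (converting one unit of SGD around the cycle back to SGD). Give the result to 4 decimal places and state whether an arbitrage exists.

1.0000 (no arbitrage)

Around SGD → ZAR → USD → JPY → SGD: 1 × 13.7995 ÷ 17.9667 ÷ 0.00809286 × 0.0105367 = 0.999995
Product ≈ 1 (deviation 0.001%, within rounding noise).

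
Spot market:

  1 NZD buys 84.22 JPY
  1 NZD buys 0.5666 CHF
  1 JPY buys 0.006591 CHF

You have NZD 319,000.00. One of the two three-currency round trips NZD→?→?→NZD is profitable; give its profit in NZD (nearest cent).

Profitable loop is NZD → CHF → JPY → NZD:
NZD 319,000.00 × 0.5666 = CHF 180,745.40
CHF 180,745.40 ÷ 0.006591 = JPY 27,423,062
JPY 27,423,062 ÷ 84.22 = NZD 325,612.23
Profit = NZD 325,612.23 − NZD 319,000.00

Profit: NZD 6,612.23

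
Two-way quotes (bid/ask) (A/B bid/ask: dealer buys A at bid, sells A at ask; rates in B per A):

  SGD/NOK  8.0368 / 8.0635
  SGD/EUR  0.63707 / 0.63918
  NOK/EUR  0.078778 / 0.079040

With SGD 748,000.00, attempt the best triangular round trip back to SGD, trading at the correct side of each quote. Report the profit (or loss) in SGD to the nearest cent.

Net result: SGD -315.75 (no profitable arbitrage after spreads)

Best loop SGD → EUR → NOK → SGD:
SGD 748,000.00 × 0.63707 (sell SGD at bid) = EUR 476,528.36
EUR 476,528.36 ÷ 0.079040 (buy NOK at ask) = NOK 6,028,951.92
NOK 6,028,951.92 ÷ 8.0635 (buy SGD at ask) = SGD 747,684.25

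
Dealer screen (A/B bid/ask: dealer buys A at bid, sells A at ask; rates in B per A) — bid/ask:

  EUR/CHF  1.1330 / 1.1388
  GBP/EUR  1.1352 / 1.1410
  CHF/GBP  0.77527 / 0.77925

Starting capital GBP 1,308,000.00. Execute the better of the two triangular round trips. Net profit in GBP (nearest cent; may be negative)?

Best loop GBP → EUR → CHF → GBP:
GBP 1,308,000.00 × 1.1352 (sell GBP at bid) = EUR 1,484,841.60
EUR 1,484,841.60 × 1.1330 (sell EUR at bid) = CHF 1,682,325.53
CHF 1,682,325.53 × 0.77527 (sell CHF at bid) = GBP 1,304,256.52

Net result: GBP -3,743.48 (no profitable arbitrage after spreads)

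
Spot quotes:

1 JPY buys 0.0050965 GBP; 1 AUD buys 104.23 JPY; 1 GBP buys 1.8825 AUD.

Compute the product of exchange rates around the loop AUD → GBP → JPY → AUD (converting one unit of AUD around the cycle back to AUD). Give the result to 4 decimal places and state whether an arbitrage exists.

Around AUD → GBP → JPY → AUD: 1 ÷ 1.8825 ÷ 0.0050965 ÷ 104.23 = 1.000001
Product ≈ 1 (deviation 0.000%, within rounding noise).

1.0000 (no arbitrage)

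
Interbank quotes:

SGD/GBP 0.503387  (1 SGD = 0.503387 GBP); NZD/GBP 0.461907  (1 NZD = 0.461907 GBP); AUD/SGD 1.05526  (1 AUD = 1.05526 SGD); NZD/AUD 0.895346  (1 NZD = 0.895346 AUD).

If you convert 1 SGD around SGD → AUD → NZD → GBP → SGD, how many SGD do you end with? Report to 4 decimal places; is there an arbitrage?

0.9712 (arbitrage exists)

Around SGD → AUD → NZD → GBP → SGD: 1 ÷ 1.05526 ÷ 0.895346 × 0.461907 ÷ 0.503387 = 0.971185
Product < 1; profitable direction is SGD → GBP → NZD → AUD → SGD.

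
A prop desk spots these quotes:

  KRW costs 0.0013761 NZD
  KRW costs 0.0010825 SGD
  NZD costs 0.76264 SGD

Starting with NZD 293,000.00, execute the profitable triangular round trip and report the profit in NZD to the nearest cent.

Profit: NZD 9,221.91

Profitable loop is NZD → KRW → SGD → NZD:
NZD 293,000.00 ÷ 0.0013761 = KRW 212,920,573
KRW 212,920,573 × 0.0010825 = SGD 230,486.52
SGD 230,486.52 ÷ 0.76264 = NZD 302,221.91
Profit = NZD 302,221.91 − NZD 293,000.00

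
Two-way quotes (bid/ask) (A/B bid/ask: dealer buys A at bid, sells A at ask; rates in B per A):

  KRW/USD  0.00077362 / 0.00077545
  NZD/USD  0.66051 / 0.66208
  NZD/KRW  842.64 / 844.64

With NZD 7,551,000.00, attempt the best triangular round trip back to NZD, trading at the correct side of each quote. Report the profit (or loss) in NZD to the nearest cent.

Best loop NZD → USD → KRW → NZD:
NZD 7,551,000.00 × 0.66051 (sell NZD at bid) = USD 4,987,511.01
USD 4,987,511.01 ÷ 0.00077545 (buy KRW at ask) = KRW 6,431,763,505
KRW 6,431,763,505 ÷ 844.64 (buy NZD at ask) = NZD 7,614,798.62

Net profit: NZD 63,798.62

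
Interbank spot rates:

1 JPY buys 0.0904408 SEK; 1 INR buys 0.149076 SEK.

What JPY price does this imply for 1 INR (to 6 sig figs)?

1 INR × 0.149076 = 0.149076 SEK
0.149076 SEK ÷ 0.0904408 = 1.64833 JPY

INR/JPY = 1.64833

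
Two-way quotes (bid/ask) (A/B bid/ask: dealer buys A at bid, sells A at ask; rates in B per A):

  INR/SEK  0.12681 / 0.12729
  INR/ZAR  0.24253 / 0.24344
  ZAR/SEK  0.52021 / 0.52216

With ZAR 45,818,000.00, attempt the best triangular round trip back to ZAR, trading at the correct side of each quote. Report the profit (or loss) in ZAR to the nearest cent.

Net result: ZAR -109,802.90 (no profitable arbitrage after spreads)

Best loop ZAR → INR → SEK → ZAR:
ZAR 45,818,000.00 ÷ 0.24344 (buy INR at ask) = INR 188,210,647.39
INR 188,210,647.39 × 0.12681 (sell INR at bid) = SEK 23,866,992.20
SEK 23,866,992.20 ÷ 0.52216 (buy ZAR at ask) = ZAR 45,708,197.10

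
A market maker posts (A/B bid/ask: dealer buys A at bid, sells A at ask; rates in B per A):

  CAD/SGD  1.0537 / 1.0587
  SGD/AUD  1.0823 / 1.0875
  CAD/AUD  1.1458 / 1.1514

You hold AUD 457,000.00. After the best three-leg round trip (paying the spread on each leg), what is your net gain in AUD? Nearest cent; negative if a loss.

Net result: AUD -2,197.50 (no profitable arbitrage after spreads)

Best loop AUD → SGD → CAD → AUD:
AUD 457,000.00 ÷ 1.0875 (buy SGD at ask) = SGD 420,229.89
SGD 420,229.89 ÷ 1.0587 (buy CAD at ask) = CAD 396,930.09
CAD 396,930.09 × 1.1458 (sell CAD at bid) = AUD 454,802.50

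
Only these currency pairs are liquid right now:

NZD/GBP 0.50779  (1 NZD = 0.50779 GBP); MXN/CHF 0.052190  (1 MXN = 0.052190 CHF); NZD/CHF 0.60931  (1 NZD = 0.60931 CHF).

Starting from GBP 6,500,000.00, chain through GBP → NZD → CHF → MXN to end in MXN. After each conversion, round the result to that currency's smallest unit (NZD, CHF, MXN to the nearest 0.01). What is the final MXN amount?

GBP 6,500,000.00 ÷ 0.50779 = NZD 12,800,567.16
NZD 12,800,567.16 × 0.60931 = CHF 7,799,513.58
CHF 7,799,513.58 ÷ 0.052190 = MXN 149,444,598.20

MXN 149,444,598.20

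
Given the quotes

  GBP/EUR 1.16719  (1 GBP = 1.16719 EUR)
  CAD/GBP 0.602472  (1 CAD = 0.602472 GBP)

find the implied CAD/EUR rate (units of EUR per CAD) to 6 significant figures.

1 CAD × 0.602472 = 0.602472 GBP
0.602472 GBP × 1.16719 = 0.703199 EUR

CAD/EUR = 0.703199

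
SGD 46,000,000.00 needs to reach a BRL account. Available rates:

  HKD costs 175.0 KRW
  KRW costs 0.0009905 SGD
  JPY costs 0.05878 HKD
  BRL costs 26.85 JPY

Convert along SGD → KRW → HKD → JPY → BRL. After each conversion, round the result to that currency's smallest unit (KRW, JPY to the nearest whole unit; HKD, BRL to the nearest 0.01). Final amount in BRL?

SGD 46,000,000.00 ÷ 0.0009905 = KRW 46,441,191,318
KRW 46,441,191,318 ÷ 175.0 = HKD 265,378,236.10
HKD 265,378,236.10 ÷ 0.05878 = JPY 4,514,770,944
JPY 4,514,770,944 ÷ 26.85 = BRL 168,147,893.63

BRL 168,147,893.63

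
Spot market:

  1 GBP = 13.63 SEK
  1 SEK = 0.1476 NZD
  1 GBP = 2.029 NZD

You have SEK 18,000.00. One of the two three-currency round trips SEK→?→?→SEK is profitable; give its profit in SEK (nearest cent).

Profit: SEK 154.00

Profitable loop is SEK → GBP → NZD → SEK:
SEK 18,000.00 ÷ 13.63 = GBP 1,320.62
GBP 1,320.62 × 2.029 = NZD 2,679.53
NZD 2,679.53 ÷ 0.1476 = SEK 18,154.00
Profit = SEK 18,154.00 − SEK 18,000.00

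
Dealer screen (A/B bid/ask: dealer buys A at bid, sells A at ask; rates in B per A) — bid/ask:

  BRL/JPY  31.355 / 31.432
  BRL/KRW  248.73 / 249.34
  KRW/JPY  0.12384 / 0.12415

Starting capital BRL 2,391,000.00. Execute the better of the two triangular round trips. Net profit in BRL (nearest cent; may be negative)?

Net profit: BRL 30,852.57

Best loop BRL → JPY → KRW → BRL:
BRL 2,391,000.00 × 31.355 (sell BRL at bid) = JPY 74,969,805
JPY 74,969,805 ÷ 0.12415 (buy KRW at ask) = KRW 603,864,720
KRW 603,864,720 ÷ 249.34 (buy BRL at ask) = BRL 2,421,852.57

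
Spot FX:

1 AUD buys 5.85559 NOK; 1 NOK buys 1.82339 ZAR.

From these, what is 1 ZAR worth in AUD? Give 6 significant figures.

ZAR/AUD = 0.0936591

1 ZAR ÷ 1.82339 = 0.548429 NOK
0.548429 NOK ÷ 5.85559 = 0.0936591 AUD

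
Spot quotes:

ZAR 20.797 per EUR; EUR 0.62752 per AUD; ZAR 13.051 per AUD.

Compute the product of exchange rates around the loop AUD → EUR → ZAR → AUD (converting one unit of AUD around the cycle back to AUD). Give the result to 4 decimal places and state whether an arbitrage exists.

1.0000 (no arbitrage)

Around AUD → EUR → ZAR → AUD: 1 × 0.62752 × 20.797 ÷ 13.051 = 0.999964
Product ≈ 1 (deviation 0.004%, within rounding noise).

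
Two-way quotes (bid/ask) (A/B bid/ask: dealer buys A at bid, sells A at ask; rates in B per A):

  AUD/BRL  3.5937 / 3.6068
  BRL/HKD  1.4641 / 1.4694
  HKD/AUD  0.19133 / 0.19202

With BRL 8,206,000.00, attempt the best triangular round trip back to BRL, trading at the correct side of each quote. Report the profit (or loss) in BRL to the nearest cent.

Net profit: BRL 54,895.80

Best loop BRL → HKD → AUD → BRL:
BRL 8,206,000.00 × 1.4641 (sell BRL at bid) = HKD 12,014,404.60
HKD 12,014,404.60 × 0.19133 (sell HKD at bid) = AUD 2,298,716.03
AUD 2,298,716.03 × 3.5937 (sell AUD at bid) = BRL 8,260,895.80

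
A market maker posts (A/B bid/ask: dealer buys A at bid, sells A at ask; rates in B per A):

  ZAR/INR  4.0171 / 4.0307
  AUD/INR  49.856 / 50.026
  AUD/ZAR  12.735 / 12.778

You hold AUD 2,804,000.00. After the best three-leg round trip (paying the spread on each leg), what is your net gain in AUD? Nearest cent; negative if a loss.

Best loop AUD → ZAR → INR → AUD:
AUD 2,804,000.00 × 12.735 (sell AUD at bid) = ZAR 35,708,940.00
ZAR 35,708,940.00 × 4.0171 (sell ZAR at bid) = INR 143,446,382.87
INR 143,446,382.87 ÷ 50.026 (buy AUD at ask) = AUD 2,867,436.59

Net profit: AUD 63,436.59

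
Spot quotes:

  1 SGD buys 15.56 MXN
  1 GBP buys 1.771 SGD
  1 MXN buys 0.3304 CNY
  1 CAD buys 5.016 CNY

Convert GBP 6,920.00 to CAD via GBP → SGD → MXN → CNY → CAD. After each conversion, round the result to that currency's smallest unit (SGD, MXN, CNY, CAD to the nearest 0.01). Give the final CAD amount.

GBP 6,920.00 × 1.771 = SGD 12,255.32
SGD 12,255.32 × 15.56 = MXN 190,692.78
MXN 190,692.78 × 0.3304 = CNY 63,004.89
CNY 63,004.89 ÷ 5.016 = CAD 12,560.78

CAD 12,560.78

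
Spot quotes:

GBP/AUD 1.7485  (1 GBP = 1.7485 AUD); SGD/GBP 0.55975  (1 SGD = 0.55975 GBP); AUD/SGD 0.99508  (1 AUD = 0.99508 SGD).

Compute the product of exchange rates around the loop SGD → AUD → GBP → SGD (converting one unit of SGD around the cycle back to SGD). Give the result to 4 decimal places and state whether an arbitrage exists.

Around SGD → AUD → GBP → SGD: 1 ÷ 0.99508 ÷ 1.7485 ÷ 0.55975 = 1.026791
Product > 1; profitable direction is SGD → AUD → GBP → SGD.

1.0268 (arbitrage exists)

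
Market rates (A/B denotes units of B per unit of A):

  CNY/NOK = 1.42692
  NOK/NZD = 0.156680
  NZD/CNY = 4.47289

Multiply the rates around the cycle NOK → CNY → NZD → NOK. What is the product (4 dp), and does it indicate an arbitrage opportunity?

Around NOK → CNY → NZD → NOK: 1 ÷ 1.42692 ÷ 4.47289 ÷ 0.156680 = 0.999997
Product ≈ 1 (deviation 0.000%, within rounding noise).

1.0000 (no arbitrage)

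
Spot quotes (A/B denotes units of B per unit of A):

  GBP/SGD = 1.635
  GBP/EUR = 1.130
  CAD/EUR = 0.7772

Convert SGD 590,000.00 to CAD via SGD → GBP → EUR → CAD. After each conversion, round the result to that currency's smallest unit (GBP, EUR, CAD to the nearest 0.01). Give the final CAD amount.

CAD 524,662.36

SGD 590,000.00 ÷ 1.635 = GBP 360,856.27
GBP 360,856.27 × 1.130 = EUR 407,767.59
EUR 407,767.59 ÷ 0.7772 = CAD 524,662.36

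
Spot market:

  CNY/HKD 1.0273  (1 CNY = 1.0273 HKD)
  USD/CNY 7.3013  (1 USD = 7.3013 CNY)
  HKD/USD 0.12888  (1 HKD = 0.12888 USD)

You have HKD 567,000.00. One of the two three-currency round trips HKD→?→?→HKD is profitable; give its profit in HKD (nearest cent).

Profitable loop is HKD → CNY → USD → HKD:
HKD 567,000.00 ÷ 1.0273 = CNY 551,932.25
CNY 551,932.25 ÷ 7.3013 = USD 75,593.70
USD 75,593.70 ÷ 0.12888 = HKD 586,543.26
Profit = HKD 586,543.26 − HKD 567,000.00

Profit: HKD 19,543.26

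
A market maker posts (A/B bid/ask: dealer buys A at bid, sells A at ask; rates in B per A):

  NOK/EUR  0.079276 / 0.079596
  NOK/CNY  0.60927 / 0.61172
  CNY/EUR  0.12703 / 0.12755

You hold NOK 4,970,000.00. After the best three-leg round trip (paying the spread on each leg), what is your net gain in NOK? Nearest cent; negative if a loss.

Net profit: NOK 79,692.99

Best loop NOK → EUR → CNY → NOK:
NOK 4,970,000.00 × 0.079276 (sell NOK at bid) = EUR 394,001.72
EUR 394,001.72 ÷ 0.12755 (buy CNY at ask) = CNY 3,088,998.20
CNY 3,088,998.20 ÷ 0.61172 (buy NOK at ask) = NOK 5,049,692.99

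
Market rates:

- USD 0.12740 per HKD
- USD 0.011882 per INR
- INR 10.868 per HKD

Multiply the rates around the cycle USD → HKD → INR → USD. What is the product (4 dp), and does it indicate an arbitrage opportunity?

1.0136 (arbitrage exists)

Around USD → HKD → INR → USD: 1 ÷ 0.12740 × 10.868 × 0.011882 = 1.013607
Product > 1; profitable direction is USD → HKD → INR → USD.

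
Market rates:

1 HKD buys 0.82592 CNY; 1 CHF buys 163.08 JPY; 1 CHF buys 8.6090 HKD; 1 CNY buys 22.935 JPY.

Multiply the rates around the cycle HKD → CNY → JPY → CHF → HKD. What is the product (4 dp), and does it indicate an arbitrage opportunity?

Around HKD → CNY → JPY → CHF → HKD: 1 × 0.82592 × 22.935 ÷ 163.08 × 8.6090 = 0.999974
Product ≈ 1 (deviation 0.003%, within rounding noise).

1.0000 (no arbitrage)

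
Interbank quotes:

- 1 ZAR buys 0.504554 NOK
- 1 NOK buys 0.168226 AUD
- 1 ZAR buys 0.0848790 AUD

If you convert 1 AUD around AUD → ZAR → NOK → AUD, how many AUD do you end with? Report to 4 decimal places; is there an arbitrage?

1.0000 (no arbitrage)

Around AUD → ZAR → NOK → AUD: 1 ÷ 0.0848790 × 0.504554 × 0.168226 = 1.000001
Product ≈ 1 (deviation 0.000%, within rounding noise).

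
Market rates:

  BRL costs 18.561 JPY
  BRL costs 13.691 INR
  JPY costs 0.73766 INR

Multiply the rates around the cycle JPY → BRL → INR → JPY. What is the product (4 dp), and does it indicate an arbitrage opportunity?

0.9999 (no arbitrage)

Around JPY → BRL → INR → JPY: 1 ÷ 18.561 × 13.691 ÷ 0.73766 = 0.999948
Product ≈ 1 (deviation 0.005%, within rounding noise).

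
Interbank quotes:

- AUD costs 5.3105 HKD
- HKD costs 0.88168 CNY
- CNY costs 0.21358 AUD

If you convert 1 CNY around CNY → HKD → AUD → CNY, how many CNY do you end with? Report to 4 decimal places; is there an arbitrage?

1.0000 (no arbitrage)

Around CNY → HKD → AUD → CNY: 1 ÷ 0.88168 ÷ 5.3105 ÷ 0.21358 = 0.999984
Product ≈ 1 (deviation 0.002%, within rounding noise).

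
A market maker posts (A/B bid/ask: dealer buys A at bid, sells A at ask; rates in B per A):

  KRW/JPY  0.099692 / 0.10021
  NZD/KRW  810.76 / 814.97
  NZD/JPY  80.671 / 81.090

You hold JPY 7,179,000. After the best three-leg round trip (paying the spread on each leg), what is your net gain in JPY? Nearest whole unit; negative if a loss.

Best loop JPY → NZD → KRW → JPY:
JPY 7,179,000 ÷ 81.090 (buy NZD at ask) = NZD 88,531.26
NZD 88,531.26 × 810.76 (sell NZD at bid) = KRW 71,777,606
KRW 71,777,606 × 0.099692 (sell KRW at bid) = JPY 7,155,653

Net result: JPY -23,347 (no profitable arbitrage after spreads)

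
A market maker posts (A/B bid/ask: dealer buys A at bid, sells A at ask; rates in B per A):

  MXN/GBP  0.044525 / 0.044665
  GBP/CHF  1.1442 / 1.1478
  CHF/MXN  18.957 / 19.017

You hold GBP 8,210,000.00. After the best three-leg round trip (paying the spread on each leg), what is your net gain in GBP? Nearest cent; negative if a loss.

Best loop GBP → MXN → CHF → GBP:
GBP 8,210,000.00 ÷ 0.044665 (buy MXN at ask) = MXN 183,812,828.84
MXN 183,812,828.84 ÷ 19.017 (buy CHF at ask) = CHF 9,665,711.14
CHF 9,665,711.14 ÷ 1.1478 (buy GBP at ask) = GBP 8,421,076.10

Net profit: GBP 211,076.10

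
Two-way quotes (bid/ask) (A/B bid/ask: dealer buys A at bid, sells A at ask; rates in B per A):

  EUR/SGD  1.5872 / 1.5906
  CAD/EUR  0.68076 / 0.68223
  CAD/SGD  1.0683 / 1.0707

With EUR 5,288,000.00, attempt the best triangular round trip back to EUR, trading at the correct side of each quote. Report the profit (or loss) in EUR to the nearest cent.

Best loop EUR → SGD → CAD → EUR:
EUR 5,288,000.00 × 1.5872 (sell EUR at bid) = SGD 8,393,113.60
SGD 8,393,113.60 ÷ 1.0707 (buy CAD at ask) = CAD 7,838,903.15
CAD 7,838,903.15 × 0.68076 (sell CAD at bid) = EUR 5,336,411.71

Net profit: EUR 48,411.71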